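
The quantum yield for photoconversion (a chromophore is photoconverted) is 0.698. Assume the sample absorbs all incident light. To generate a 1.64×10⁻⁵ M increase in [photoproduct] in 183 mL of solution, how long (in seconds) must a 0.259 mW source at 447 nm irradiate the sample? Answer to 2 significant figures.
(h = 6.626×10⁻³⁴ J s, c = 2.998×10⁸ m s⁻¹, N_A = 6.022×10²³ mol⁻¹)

t ≈ 4400 s

Product: (1.64×10⁻⁵ M)(0.183 L) = 3.001×10⁻⁶ mol.
Photons that must be absorbed: 3.001×10⁻⁶ / 0.698 = 4.299×10⁻⁶ mol.
Photon energy: hc/λ = 4.444×10⁻¹⁹ J; per mole, 2.676×10⁵ J mol⁻¹.
Energy required: 4.299×10⁻⁶ × 2.676×10⁵ = 1.150 J.
Time: 1.150 J / 0.000259 W = 4400 s.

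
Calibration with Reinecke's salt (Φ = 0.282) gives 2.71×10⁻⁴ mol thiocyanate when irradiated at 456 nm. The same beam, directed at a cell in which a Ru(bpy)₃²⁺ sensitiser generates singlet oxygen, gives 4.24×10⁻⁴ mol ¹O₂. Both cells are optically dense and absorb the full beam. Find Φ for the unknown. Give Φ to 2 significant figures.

Φ = 0.44

Photons absorbed by the actinometer: 2.71×10⁻⁴ / 0.282 = 9.610×10⁻⁴ mol.
Φ(unknown) = 4.24×10⁻⁴ / 9.610×10⁻⁴ = 0.44.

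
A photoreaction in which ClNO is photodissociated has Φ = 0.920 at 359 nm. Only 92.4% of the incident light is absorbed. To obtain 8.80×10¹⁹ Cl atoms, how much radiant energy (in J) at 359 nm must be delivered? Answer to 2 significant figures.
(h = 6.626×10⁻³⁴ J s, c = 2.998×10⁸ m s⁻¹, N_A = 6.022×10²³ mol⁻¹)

Product: 8.80×10¹⁹ / 6.022×10²³ = 1.461×10⁻⁴ mol.
Photons that must be absorbed: 1.461×10⁻⁴ / 0.920 = 1.588×10⁻⁴ mol.
Incident photons needed: 1.588×10⁻⁴ / 0.924 = 1.719×10⁻⁴ mol.
Photon energy: hc/λ = 5.533×10⁻¹⁹ J; per mole, 3.332×10⁵ J mol⁻¹.
Energy required: 1.719×10⁻⁴ × 3.332×10⁵ = 57 J.

57 J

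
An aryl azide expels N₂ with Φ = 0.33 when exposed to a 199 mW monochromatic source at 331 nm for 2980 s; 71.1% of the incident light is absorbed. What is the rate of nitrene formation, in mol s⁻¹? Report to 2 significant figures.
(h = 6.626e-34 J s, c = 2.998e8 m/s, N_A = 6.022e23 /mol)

1.3e-7 mol s⁻¹

Photon energy at 331 nm: hc/λ = (6.626e-34)(2.998e8)/(331e-9) = 6.001e-19 J.
Energy delivered: (199 mW)(2980 s) = 593.0 J.
Photons incident: 593.0 / 6.001e-19 = 9.882e20, i.e. 9.882e20/6.022e23 = 0.001641 mol.
Photons absorbed: 0.711 × 0.001641 = 0.001167 mol.
Product formed: 0.33 × 0.001167 = 3.851e-4 mol.
Rate: 3.851e-4 / 2980 s = 1.3e-7 mol s⁻¹.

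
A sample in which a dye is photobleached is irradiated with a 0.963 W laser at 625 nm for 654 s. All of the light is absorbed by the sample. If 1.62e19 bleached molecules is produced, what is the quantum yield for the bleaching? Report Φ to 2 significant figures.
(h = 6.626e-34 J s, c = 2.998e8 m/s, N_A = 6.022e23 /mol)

Φ = 0.0082

Product: 1.62e19 / 6.022e23 = 2.690e-5 mol.
Photon energy at 625 nm: hc/λ = (6.626e-34)(2.998e8)/(625e-9) = 3.178e-19 J.
Energy delivered: (0.963 W)(654 s) = 629.8 J.
Photons incident: 629.8 / 3.178e-19 = 1.982e21, i.e. 1.982e21/6.022e23 = 0.003291 mol.
Φ = 2.690e-5 mol / 0.003291 mol photons = 0.0082.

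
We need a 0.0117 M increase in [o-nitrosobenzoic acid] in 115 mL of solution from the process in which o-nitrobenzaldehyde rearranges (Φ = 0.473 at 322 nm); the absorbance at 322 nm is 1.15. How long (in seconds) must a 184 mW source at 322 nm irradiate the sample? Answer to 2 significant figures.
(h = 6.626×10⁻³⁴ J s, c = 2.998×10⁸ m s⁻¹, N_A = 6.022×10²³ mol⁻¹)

Product: (0.0117 M)(0.115 L) = 0.001346 mol.
Photons that must be absorbed: 0.001346 / 0.473 = 0.002846 mol.
Fraction absorbed: 1 − 10^(−1.15) = 0.9292.
Incident photons needed: 0.002846 / 0.9292 = 0.003063 mol.
Photon energy: hc/λ = 6.169×10⁻¹⁹ J; per mole, 3.715×10⁵ J mol⁻¹.
Energy required: 0.003063 × 3.715×10⁵ = 1138 J.
Time: 1138 J / 0.184 W = 6200 s.

t ≈ 6200 s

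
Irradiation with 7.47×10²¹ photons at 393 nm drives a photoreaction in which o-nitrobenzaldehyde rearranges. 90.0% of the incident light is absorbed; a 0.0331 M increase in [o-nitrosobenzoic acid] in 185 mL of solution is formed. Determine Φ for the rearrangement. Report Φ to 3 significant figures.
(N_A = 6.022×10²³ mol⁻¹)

Product: (0.0331 M)(0.185 L) = 0.006124 mol.
Moles of photons: 7.47×10²¹ / 6.022×10²³ = 0.01240 mol.
Photons absorbed: 0.900 × 0.01240 = 0.01116 mol.
Φ = 0.006124 mol / 0.01116 mol photons = 0.549.

Φ = 0.549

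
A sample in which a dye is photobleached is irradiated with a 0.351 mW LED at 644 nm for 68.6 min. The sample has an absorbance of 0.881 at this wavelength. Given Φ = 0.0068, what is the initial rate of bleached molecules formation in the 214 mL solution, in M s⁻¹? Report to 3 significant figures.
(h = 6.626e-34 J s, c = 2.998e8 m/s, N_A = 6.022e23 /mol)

Photon energy at 644 nm: hc/λ = (6.626e-34)(2.998e8)/(644e-9) = 3.085e-19 J.
Energy delivered: (0.351 mW)(4116 s) = 1.445 J.
Photons incident: 1.445 / 3.085e-19 = 4.684e18, i.e. 4.684e18/6.022e23 = 7.778e-6 mol.
Fraction absorbed: 1 − 10^(−0.881) = 0.8685.
Photons absorbed: 0.8685 × 7.778e-6 = 6.755e-6 mol.
Product formed: 0.0068 × 6.755e-6 = 4.593e-8 mol.
Rate: 4.593e-8 mol / (4116 s × 0.214 L) = 5.21e-11 M s⁻¹.

5.21e-11 M s⁻¹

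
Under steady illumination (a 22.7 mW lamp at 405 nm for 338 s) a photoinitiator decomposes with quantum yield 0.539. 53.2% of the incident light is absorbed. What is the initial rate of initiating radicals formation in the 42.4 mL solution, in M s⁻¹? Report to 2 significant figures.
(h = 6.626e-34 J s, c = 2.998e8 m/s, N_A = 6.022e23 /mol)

Photon energy at 405 nm: hc/λ = (6.626e-34)(2.998e8)/(405e-9) = 4.905e-19 J.
Energy delivered: (22.7 mW)(338 s) = 7.673 J.
Photons incident: 7.673 / 4.905e-19 = 1.564e19, i.e. 1.564e19/6.022e23 = 2.597e-5 mol.
Photons absorbed: 0.532 × 2.597e-5 = 1.382e-5 mol.
Product formed: 0.539 × 1.382e-5 = 7.449e-6 mol.
Rate: 7.449e-6 mol / (338 s × 0.0424 L) = 5.2e-7 M s⁻¹.

5.2e-7 M s⁻¹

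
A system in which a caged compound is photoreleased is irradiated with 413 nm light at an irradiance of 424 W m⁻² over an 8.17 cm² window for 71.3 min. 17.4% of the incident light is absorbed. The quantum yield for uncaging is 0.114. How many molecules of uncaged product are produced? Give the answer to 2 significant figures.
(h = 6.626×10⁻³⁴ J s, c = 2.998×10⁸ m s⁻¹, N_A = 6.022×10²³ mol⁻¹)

6.1×10¹⁹ molecules

Photon energy at 413 nm: hc/λ = (6.626×10⁻³⁴)(2.998×10⁸)/(413×10⁻⁹) = 4.810×10⁻¹⁹ J.
Energy delivered: (424 W m⁻²)(8.17×10⁻⁴ m²)(4278 s) = 1482 J.
Photons incident: 1482 / 4.810×10⁻¹⁹ = 3.081×10²¹, i.e. 3.081×10²¹/6.022×10²³ = 0.005116 mol.
Photons absorbed: 0.174 × 0.005116 = 8.902×10⁻⁴ mol.
Product: Φ × n_abs = 0.114 × 8.902×10⁻⁴ = 1.015×10⁻⁴ mol.
As a count: 1.015×10⁻⁴ × 6.022×10²³ = 6.1×10¹⁹.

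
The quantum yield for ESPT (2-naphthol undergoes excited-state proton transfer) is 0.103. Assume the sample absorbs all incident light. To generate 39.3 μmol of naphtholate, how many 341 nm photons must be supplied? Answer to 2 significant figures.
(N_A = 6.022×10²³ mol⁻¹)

2.3×10²⁰ photons

Product: 39.3 μmol = 3.93×10⁻⁵ mol.
Photons that must be absorbed: 3.93×10⁻⁵ / 0.103 = 3.816×10⁻⁴ mol.
Photon count: 3.816×10⁻⁴ × 6.022×10²³ = 2.3×10²⁰.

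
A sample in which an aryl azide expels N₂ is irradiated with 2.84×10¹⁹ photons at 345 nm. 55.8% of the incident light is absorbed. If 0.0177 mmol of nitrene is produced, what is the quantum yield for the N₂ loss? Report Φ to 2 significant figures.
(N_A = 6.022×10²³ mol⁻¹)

Φ = 0.67

Product: 0.0177 mmol = 1.77×10⁻⁵ mol.
Moles of photons: 2.84×10¹⁹ / 6.022×10²³ = 4.716×10⁻⁵ mol.
Photons absorbed: 0.558 × 4.716×10⁻⁵ = 2.632×10⁻⁵ mol.
Φ = 1.77×10⁻⁵ mol / 2.632×10⁻⁵ mol photons = 0.67.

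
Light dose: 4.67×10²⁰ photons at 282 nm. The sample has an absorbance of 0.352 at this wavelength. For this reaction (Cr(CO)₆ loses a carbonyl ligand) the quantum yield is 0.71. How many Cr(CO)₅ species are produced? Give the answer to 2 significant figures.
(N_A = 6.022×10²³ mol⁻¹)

1.8×10²⁰ species

Moles of photons: 4.67×10²⁰ / 6.022×10²³ = 7.755×10⁻⁴ mol.
Fraction absorbed: 1 − 10^(−0.352) = 0.5554.
Photons absorbed: 0.5554 × 7.755×10⁻⁴ = 4.307×10⁻⁴ mol.
Product: Φ × n_abs = 0.71 × 4.307×10⁻⁴ = 3.058×10⁻⁴ mol.
As a count: 3.058×10⁻⁴ × 6.022×10²³ = 1.8×10²⁰.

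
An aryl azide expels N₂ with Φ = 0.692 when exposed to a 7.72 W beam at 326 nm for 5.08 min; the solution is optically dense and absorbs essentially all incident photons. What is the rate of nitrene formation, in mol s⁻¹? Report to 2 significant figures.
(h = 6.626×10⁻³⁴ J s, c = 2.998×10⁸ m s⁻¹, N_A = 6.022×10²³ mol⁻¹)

1.5×10⁻⁵ mol s⁻¹

Photon energy at 326 nm: hc/λ = (6.626×10⁻³⁴)(2.998×10⁸)/(326×10⁻⁹) = 6.093×10⁻¹⁹ J.
Energy delivered: (7.72 W)(304.8 s) = 2353 J.
Photons incident: 2353 / 6.093×10⁻¹⁹ = 3.862×10²¹, i.e. 3.862×10²¹/6.022×10²³ = 0.006413 mol.
Product formed: 0.692 × 0.006413 = 0.004438 mol.
Rate: 0.004438 / 304.8 s = 1.5×10⁻⁵ mol s⁻¹.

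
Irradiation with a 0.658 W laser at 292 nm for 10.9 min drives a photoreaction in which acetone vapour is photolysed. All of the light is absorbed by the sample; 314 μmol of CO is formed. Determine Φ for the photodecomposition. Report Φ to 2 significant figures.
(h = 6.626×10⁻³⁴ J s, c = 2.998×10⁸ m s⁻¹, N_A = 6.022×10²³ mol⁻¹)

Φ = 0.30

Product: 314 μmol = 3.14×10⁻⁴ mol.
Photon energy at 292 nm: hc/λ = (6.626×10⁻³⁴)(2.998×10⁸)/(292×10⁻⁹) = 6.803×10⁻¹⁹ J.
Energy delivered: (0.658 W)(654 s) = 430.3 J.
Photons incident: 430.3 / 6.803×10⁻¹⁹ = 6.325×10²⁰, i.e. 6.325×10²⁰/6.022×10²³ = 0.001050 mol.
Φ = 3.14×10⁻⁴ mol / 0.001050 mol photons = 0.30.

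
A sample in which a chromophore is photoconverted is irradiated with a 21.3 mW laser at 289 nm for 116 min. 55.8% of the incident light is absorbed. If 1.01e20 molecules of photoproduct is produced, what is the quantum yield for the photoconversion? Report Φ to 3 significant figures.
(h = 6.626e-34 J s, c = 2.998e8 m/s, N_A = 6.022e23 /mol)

Φ = 0.839

Product: 1.01e20 / 6.022e23 = 1.677e-4 mol.
Photon energy at 289 nm: hc/λ = (6.626e-34)(2.998e8)/(289e-9) = 6.874e-19 J.
Energy delivered: (21.3 mW)(6960 s) = 148.2 J.
Photons incident: 148.2 / 6.874e-19 = 2.156e20, i.e. 2.156e20/6.022e23 = 3.580e-4 mol.
Photons absorbed: 0.558 × 3.580e-4 = 1.998e-4 mol.
Φ = 1.677e-4 mol / 1.998e-4 mol photons = 0.839.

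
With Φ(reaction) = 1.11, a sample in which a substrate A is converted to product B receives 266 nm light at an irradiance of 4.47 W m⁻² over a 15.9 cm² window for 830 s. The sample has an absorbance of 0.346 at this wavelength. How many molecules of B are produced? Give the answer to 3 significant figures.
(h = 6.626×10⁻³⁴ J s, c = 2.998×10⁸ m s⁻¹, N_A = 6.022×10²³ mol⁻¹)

Photon energy at 266 nm: hc/λ = (6.626×10⁻³⁴)(2.998×10⁸)/(266×10⁻⁹) = 7.468×10⁻¹⁹ J.
Energy delivered: (4.47 W m⁻²)(15.9×10⁻⁴ m²)(830 s) = 5.899 J.
Photons incident: 5.899 / 7.468×10⁻¹⁹ = 7.899×10¹⁸, i.e. 7.899×10¹⁸/6.022×10²³ = 1.312×10⁻⁵ mol.
Fraction absorbed: 1 − 10^(−0.346) = 0.5492.
Photons absorbed: 0.5492 × 1.312×10⁻⁵ = 7.206×10⁻⁶ mol.
Product: Φ × n_abs = 1.11 × 7.206×10⁻⁶ = 7.999×10⁻⁶ mol.
As a count: 7.999×10⁻⁶ × 6.022×10²³ = 4.82×10¹⁸.

4.82×10¹⁸ molecules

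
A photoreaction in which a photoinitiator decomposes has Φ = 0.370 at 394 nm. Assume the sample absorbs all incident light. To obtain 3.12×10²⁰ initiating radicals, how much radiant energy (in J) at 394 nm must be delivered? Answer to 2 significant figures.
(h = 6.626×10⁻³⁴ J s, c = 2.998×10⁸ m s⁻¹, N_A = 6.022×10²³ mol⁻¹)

430 J

Product: 3.12×10²⁰ / 6.022×10²³ = 5.181×10⁻⁴ mol.
Photons that must be absorbed: 5.181×10⁻⁴ / 0.370 = 0.001400 mol.
Photon energy: hc/λ = 5.042×10⁻¹⁹ J; per mole, 3.036×10⁵ J mol⁻¹.
Energy required: 0.001400 × 3.036×10⁵ = 430 J.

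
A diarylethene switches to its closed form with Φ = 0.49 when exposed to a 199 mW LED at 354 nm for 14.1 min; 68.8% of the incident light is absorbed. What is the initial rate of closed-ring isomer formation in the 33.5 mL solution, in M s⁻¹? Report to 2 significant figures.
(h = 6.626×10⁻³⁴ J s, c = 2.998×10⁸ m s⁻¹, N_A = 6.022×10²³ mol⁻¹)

5.9×10⁻⁶ M s⁻¹

Photon energy at 354 nm: hc/λ = (6.626×10⁻³⁴)(2.998×10⁸)/(354×10⁻⁹) = 5.612×10⁻¹⁹ J.
Energy delivered: (199 mW)(846 s) = 168.4 J.
Photons incident: 168.4 / 5.612×10⁻¹⁹ = 3.001×10²⁰, i.e. 3.001×10²⁰/6.022×10²³ = 4.983×10⁻⁴ mol.
Photons absorbed: 0.688 × 4.983×10⁻⁴ = 3.428×10⁻⁴ mol.
Product formed: 0.49 × 3.428×10⁻⁴ = 1.680×10⁻⁴ mol.
Rate: 1.680×10⁻⁴ mol / (846 s × 0.0335 L) = 5.9×10⁻⁶ M s⁻¹.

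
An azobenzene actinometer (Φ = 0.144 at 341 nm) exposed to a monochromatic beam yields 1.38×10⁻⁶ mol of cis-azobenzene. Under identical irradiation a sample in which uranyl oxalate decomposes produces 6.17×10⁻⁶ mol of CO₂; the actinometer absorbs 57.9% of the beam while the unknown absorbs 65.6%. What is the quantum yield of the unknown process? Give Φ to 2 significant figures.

Photons absorbed by the actinometer: 1.38×10⁻⁶ / 0.144 = 9.583×10⁻⁶ mol.
Incident flux: 9.583×10⁻⁶ / 0.579 = 1.655×10⁻⁵ einstein.
Absorbed by unknown: 0.656 × 1.655×10⁻⁵ = 1.086×10⁻⁵ mol.
Φ(unknown) = 6.17×10⁻⁶ / 1.086×10⁻⁵ = 0.57.

Φ = 0.57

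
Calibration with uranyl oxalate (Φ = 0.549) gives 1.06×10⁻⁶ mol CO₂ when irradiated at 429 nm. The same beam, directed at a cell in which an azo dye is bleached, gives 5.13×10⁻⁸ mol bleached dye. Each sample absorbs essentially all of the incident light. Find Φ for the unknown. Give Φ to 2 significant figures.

Photons absorbed by the actinometer: 1.06×10⁻⁶ / 0.549 = 1.931×10⁻⁶ mol.
Φ(unknown) = 5.13×10⁻⁸ / 1.931×10⁻⁶ = 0.027.

Φ = 0.027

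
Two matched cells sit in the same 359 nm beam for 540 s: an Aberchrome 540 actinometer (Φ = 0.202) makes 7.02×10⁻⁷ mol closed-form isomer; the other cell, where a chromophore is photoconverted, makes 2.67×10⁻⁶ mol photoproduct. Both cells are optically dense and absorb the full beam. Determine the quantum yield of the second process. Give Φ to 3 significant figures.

Photons absorbed by the actinometer: 7.02×10⁻⁷ / 0.202 = 3.475×10⁻⁶ mol.
Φ(unknown) = 2.67×10⁻⁶ / 3.475×10⁻⁶ = 0.768.

Φ = 0.768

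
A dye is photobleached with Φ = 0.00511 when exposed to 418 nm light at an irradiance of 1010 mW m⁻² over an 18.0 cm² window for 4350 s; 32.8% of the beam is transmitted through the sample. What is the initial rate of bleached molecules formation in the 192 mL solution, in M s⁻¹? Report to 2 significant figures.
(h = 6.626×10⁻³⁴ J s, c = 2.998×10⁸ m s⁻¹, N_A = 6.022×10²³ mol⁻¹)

1.1×10⁻¹⁰ M s⁻¹

Photon energy at 418 nm: hc/λ = (6.626×10⁻³⁴)(2.998×10⁸)/(418×10⁻⁹) = 4.752×10⁻¹⁹ J.
Energy delivered: (1010 mW m⁻²)(18.0×10⁻⁴ m²)(4350 s) = 7.908 J.
Photons incident: 7.908 / 4.752×10⁻¹⁹ = 1.664×10¹⁹, i.e. 1.664×10¹⁹/6.022×10²³ = 2.763×10⁻⁵ mol.
Fraction absorbed: 1 − 32.8/100 = 0.6720.
Photons absorbed: 0.6720 × 2.763×10⁻⁵ = 1.857×10⁻⁵ mol.
Product formed: 0.00511 × 1.857×10⁻⁵ = 9.489×10⁻⁸ mol.
Rate: 9.489×10⁻⁸ mol / (4350 s × 0.192 L) = 1.1×10⁻¹⁰ M s⁻¹.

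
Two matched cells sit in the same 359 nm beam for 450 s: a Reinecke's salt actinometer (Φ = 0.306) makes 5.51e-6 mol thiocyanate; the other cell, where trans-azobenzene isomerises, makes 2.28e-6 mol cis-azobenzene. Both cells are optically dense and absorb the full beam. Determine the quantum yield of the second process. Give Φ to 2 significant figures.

Φ = 0.13

Photons absorbed by the actinometer: 5.51e-6 / 0.306 = 1.801e-5 mol.
Φ(unknown) = 2.28e-6 / 1.801e-5 = 0.13.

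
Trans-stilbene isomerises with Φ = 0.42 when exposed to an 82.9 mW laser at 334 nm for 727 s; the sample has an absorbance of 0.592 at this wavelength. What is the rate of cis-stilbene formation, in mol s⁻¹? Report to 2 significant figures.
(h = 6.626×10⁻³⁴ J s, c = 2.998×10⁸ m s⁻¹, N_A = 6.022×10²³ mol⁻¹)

7.2×10⁻⁸ mol s⁻¹

Photon energy at 334 nm: hc/λ = (6.626×10⁻³⁴)(2.998×10⁸)/(334×10⁻⁹) = 5.948×10⁻¹⁹ J.
Energy delivered: (82.9 mW)(727 s) = 60.27 J.
Photons incident: 60.27 / 5.948×10⁻¹⁹ = 1.013×10²⁰, i.e. 1.013×10²⁰/6.022×10²³ = 1.682×10⁻⁴ mol.
Fraction absorbed: 1 − 10^(−0.592) = 0.7441.
Photons absorbed: 0.7441 × 1.682×10⁻⁴ = 1.252×10⁻⁴ mol.
Product formed: 0.42 × 1.252×10⁻⁴ = 5.258×10⁻⁵ mol.
Rate: 5.258×10⁻⁵ / 727 s = 7.2×10⁻⁸ mol s⁻¹.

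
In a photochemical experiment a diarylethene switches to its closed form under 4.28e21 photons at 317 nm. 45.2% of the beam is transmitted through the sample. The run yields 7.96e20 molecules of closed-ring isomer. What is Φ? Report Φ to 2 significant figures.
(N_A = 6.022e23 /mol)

Φ = 0.34

Product: 7.96e20 / 6.022e23 = 0.001322 mol.
Moles of photons: 4.28e21 / 6.022e23 = 0.007107 mol.
Fraction absorbed: 1 − 45.2/100 = 0.5480.
Photons absorbed: 0.5480 × 0.007107 = 0.003895 mol.
Φ = 0.001322 mol / 0.003895 mol photons = 0.34.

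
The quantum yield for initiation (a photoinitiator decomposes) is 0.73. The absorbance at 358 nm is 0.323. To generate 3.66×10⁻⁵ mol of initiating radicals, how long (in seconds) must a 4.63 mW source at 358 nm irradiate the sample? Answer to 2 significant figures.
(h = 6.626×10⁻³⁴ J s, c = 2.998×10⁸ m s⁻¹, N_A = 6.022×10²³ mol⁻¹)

Photons that must be absorbed: 3.66×10⁻⁵ / 0.73 = 5.014×10⁻⁵ mol.
Fraction absorbed: 1 − 10^(−0.323) = 0.5247.
Incident photons needed: 5.014×10⁻⁵ / 0.5247 = 9.556×10⁻⁵ mol.
Photon energy: hc/λ = 5.549×10⁻¹⁹ J; per mole, 3.342×10⁵ J mol⁻¹.
Energy required: 9.556×10⁻⁵ × 3.342×10⁵ = 31.94 J.
Time: 31.94 J / 0.00463 W = 6900 s.

t ≈ 6900 s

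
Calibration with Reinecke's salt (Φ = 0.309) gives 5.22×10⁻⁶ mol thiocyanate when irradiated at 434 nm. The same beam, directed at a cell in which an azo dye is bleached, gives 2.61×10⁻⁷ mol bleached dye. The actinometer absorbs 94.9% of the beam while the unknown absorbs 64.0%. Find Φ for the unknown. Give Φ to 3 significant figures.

Photons absorbed by the actinometer: 5.22×10⁻⁶ / 0.309 = 1.689×10⁻⁵ mol.
Incident flux: 1.689×10⁻⁵ / 0.949 = 1.780×10⁻⁵ einstein.
Absorbed by unknown: 0.640 × 1.780×10⁻⁵ = 1.139×10⁻⁵ mol.
Φ(unknown) = 2.61×10⁻⁷ / 1.139×10⁻⁵ = 0.0229.

Φ = 0.0229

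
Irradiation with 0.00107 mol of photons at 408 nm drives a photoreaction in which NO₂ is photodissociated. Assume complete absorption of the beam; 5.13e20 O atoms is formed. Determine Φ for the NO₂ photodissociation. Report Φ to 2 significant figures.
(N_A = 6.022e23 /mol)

Product: 5.13e20 / 6.022e23 = 8.519e-4 mol.
Φ = 8.519e-4 mol / 0.00107 mol photons = 0.80.

Φ = 0.80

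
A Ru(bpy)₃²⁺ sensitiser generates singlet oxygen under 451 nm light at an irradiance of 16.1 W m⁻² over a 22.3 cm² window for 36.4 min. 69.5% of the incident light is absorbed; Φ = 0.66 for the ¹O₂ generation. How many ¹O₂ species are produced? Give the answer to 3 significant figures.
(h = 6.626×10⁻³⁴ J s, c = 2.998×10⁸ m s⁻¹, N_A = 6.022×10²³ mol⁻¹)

8.17×10¹⁹ species

Photon energy at 451 nm: hc/λ = (6.626×10⁻³⁴)(2.998×10⁸)/(451×10⁻⁹) = 4.405×10⁻¹⁹ J.
Energy delivered: (16.1 W m⁻²)(22.3×10⁻⁴ m²)(2184 s) = 78.41 J.
Photons incident: 78.41 / 4.405×10⁻¹⁹ = 1.780×10²⁰, i.e. 1.780×10²⁰/6.022×10²³ = 2.956×10⁻⁴ mol.
Photons absorbed: 0.695 × 2.956×10⁻⁴ = 2.054×10⁻⁴ mol.
Product: Φ × n_abs = 0.66 × 2.054×10⁻⁴ = 1.356×10⁻⁴ mol.
As a count: 1.356×10⁻⁴ × 6.022×10²³ = 8.17×10¹⁹.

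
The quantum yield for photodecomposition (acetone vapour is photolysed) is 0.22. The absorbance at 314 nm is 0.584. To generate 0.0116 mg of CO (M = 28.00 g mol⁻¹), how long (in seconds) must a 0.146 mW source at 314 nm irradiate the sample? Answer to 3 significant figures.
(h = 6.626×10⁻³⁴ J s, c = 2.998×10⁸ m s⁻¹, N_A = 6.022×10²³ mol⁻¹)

Product: 0.0116 mg / 28.00 g mol⁻¹ = 4.143×10⁻⁷ mol.
Photons that must be absorbed: 4.143×10⁻⁷ / 0.22 = 1.883×10⁻⁶ mol.
Fraction absorbed: 1 − 10^(−0.584) = 0.7394.
Incident photons needed: 1.883×10⁻⁶ / 0.7394 = 2.547×10⁻⁶ mol.
Photon energy: hc/λ = 6.326×10⁻¹⁹ J; per mole, 3.810×10⁵ J mol⁻¹.
Energy required: 2.547×10⁻⁶ × 3.810×10⁵ = 0.9704 J.
Time: 0.9704 J / 0.000146 W = 6650 s.

t ≈ 6650 s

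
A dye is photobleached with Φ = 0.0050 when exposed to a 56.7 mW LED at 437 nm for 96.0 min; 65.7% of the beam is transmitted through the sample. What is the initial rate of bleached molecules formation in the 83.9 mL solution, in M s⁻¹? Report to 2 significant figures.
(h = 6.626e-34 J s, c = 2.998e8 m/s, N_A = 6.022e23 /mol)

4.2e-9 M s⁻¹

Photon energy at 437 nm: hc/λ = (6.626e-34)(2.998e8)/(437e-9) = 4.546e-19 J.
Energy delivered: (56.7 mW)(5760 s) = 326.6 J.
Photons incident: 326.6 / 4.546e-19 = 7.184e20, i.e. 7.184e20/6.022e23 = 0.001193 mol.
Fraction absorbed: 1 − 65.7/100 = 0.3430.
Photons absorbed: 0.3430 × 0.001193 = 4.092e-4 mol.
Product formed: 0.0050 × 4.092e-4 = 2.046e-6 mol.
Rate: 2.046e-6 mol / (5760 s × 0.0839 L) = 4.2e-9 M s⁻¹.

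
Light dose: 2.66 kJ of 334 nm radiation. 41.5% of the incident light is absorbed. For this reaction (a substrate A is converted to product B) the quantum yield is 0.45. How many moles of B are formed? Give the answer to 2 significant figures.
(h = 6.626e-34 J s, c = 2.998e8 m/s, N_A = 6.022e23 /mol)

Photon energy at 334 nm: hc/λ = (6.626e-34)(2.998e8)/(334e-9) = 5.948e-19 J.
Incident energy: 2.66 kJ = 2660 J.
Photons incident: 2660 / 5.948e-19 = 4.472e21, i.e. 4.472e21/6.022e23 = 0.007426 mol.
Photons absorbed: 0.415 × 0.007426 = 0.003082 mol.
Product: Φ × n_abs = 0.45 × 0.003082 = 0.001387 mol.

0.0014 mol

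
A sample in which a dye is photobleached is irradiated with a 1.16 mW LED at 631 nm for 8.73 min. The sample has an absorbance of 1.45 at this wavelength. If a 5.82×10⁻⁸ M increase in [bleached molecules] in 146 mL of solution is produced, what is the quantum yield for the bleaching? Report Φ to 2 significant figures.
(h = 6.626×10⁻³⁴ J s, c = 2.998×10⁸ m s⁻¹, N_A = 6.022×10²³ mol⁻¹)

Φ = 0.0027

Product: (5.82×10⁻⁸ M)(0.146 L) = 8.497×10⁻⁹ mol.
Photon energy at 631 nm: hc/λ = (6.626×10⁻³⁴)(2.998×10⁸)/(631×10⁻⁹) = 3.148×10⁻¹⁹ J.
Energy delivered: (1.16 mW)(523.8 s) = 0.6076 J.
Photons incident: 0.6076 / 3.148×10⁻¹⁹ = 1.930×10¹⁸, i.e. 1.930×10¹⁸/6.022×10²³ = 3.205×10⁻⁶ mol.
Fraction absorbed: 1 − 10^(−1.45) = 0.9645.
Photons absorbed: 0.9645 × 3.205×10⁻⁶ = 3.091×10⁻⁶ mol.
Φ = 8.497×10⁻⁹ mol / 3.091×10⁻⁶ mol photons = 0.0027.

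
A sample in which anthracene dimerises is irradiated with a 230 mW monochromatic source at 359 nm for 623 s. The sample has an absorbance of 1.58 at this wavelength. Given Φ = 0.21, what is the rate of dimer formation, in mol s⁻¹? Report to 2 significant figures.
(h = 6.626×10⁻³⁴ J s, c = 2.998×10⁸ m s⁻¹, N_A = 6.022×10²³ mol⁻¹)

1.4×10⁻⁷ mol s⁻¹

Photon energy at 359 nm: hc/λ = (6.626×10⁻³⁴)(2.998×10⁸)/(359×10⁻⁹) = 5.533×10⁻¹⁹ J.
Energy delivered: (230 mW)(623 s) = 143.3 J.
Photons incident: 143.3 / 5.533×10⁻¹⁹ = 2.590×10²⁰, i.e. 2.590×10²⁰/6.022×10²³ = 4.301×10⁻⁴ mol.
Fraction absorbed: 1 − 10^(−1.58) = 0.9737.
Photons absorbed: 0.9737 × 4.301×10⁻⁴ = 4.188×10⁻⁴ mol.
Product formed: 0.21 × 4.188×10⁻⁴ = 8.795×10⁻⁵ mol.
Rate: 8.795×10⁻⁵ / 623 s = 1.4×10⁻⁷ mol s⁻¹.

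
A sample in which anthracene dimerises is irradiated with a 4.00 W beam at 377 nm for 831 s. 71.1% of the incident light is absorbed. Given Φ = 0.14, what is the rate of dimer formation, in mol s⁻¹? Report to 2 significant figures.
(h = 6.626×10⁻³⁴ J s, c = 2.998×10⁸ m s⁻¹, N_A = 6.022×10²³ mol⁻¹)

1.3×10⁻⁶ mol s⁻¹

Photon energy at 377 nm: hc/λ = (6.626×10⁻³⁴)(2.998×10⁸)/(377×10⁻⁹) = 5.269×10⁻¹⁹ J.
Energy delivered: (4.00 W)(831 s) = 3324 J.
Photons incident: 3324 / 5.269×10⁻¹⁹ = 6.309×10²¹, i.e. 6.309×10²¹/6.022×10²³ = 0.01048 mol.
Photons absorbed: 0.711 × 0.01048 = 0.007451 mol.
Product formed: 0.14 × 0.007451 = 0.001043 mol.
Rate: 0.001043 / 831 s = 1.3×10⁻⁶ mol s⁻¹.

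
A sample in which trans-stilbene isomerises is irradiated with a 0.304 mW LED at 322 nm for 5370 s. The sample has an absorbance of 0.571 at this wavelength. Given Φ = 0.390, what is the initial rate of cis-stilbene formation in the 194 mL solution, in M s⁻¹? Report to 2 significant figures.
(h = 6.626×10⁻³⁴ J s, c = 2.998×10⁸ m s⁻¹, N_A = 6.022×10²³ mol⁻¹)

Photon energy at 322 nm: hc/λ = (6.626×10⁻³⁴)(2.998×10⁸)/(322×10⁻⁹) = 6.169×10⁻¹⁹ J.
Energy delivered: (0.304 mW)(5370 s) = 1.632 J.
Photons incident: 1.632 / 6.169×10⁻¹⁹ = 2.645×10¹⁸, i.e. 2.645×10¹⁸/6.022×10²³ = 4.392×10⁻⁶ mol.
Fraction absorbed: 1 − 10^(−0.571) = 0.7315.
Photons absorbed: 0.7315 × 4.392×10⁻⁶ = 3.213×10⁻⁶ mol.
Product formed: 0.390 × 3.213×10⁻⁶ = 1.253×10⁻⁶ mol.
Rate: 1.253×10⁻⁶ mol / (5370 s × 0.194 L) = 1.2×10⁻⁹ M s⁻¹.

1.2×10⁻⁹ M s⁻¹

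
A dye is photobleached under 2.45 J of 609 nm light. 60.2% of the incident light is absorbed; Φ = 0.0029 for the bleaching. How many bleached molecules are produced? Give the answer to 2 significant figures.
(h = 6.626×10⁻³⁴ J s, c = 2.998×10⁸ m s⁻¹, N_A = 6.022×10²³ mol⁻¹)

Photon energy at 609 nm: hc/λ = (6.626×10⁻³⁴)(2.998×10⁸)/(609×10⁻⁹) = 3.262×10⁻¹⁹ J.
Photons incident: 2.45 / 3.262×10⁻¹⁹ = 7.511×10¹⁸, i.e. 7.511×10¹⁸/6.022×10²³ = 1.247×10⁻⁵ mol.
Photons absorbed: 0.602 × 1.247×10⁻⁵ = 7.507×10⁻⁶ mol.
Product: Φ × n_abs = 0.0029 × 7.507×10⁻⁶ = 2.177×10⁻⁸ mol.
As a count: 2.177×10⁻⁸ × 6.022×10²³ = 1.3×10¹⁶.

1.3×10¹⁶ bleached molecules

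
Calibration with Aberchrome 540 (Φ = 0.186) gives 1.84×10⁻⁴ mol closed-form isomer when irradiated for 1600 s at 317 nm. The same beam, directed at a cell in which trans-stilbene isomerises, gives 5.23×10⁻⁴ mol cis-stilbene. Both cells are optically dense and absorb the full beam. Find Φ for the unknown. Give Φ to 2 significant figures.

Φ = 0.53

Photons absorbed by the actinometer: 1.84×10⁻⁴ / 0.186 = 9.892×10⁻⁴ mol.
Φ(unknown) = 5.23×10⁻⁴ / 9.892×10⁻⁴ = 0.53.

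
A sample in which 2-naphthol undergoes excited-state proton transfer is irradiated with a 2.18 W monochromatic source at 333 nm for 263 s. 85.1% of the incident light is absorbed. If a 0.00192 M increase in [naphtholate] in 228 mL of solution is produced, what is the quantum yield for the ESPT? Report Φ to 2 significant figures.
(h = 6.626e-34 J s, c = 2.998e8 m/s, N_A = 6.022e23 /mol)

Product: (0.00192 M)(0.228 L) = 4.378e-4 mol.
Photon energy at 333 nm: hc/λ = (6.626e-34)(2.998e8)/(333e-9) = 5.965e-19 J.
Energy delivered: (2.18 W)(263 s) = 573.3 J.
Photons incident: 573.3 / 5.965e-19 = 9.611e20, i.e. 9.611e20/6.022e23 = 0.001596 mol.
Photons absorbed: 0.851 × 0.001596 = 0.001358 mol.
Φ = 4.378e-4 mol / 0.001358 mol photons = 0.32.

Φ = 0.32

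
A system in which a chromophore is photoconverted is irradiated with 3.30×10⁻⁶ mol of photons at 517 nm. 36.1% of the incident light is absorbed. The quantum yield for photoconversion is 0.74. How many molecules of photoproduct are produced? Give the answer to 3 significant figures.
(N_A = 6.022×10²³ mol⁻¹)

5.31×10¹⁷ molecules

Photons absorbed: 0.361 × 3.30×10⁻⁶ = 1.191×10⁻⁶ mol.
Product: Φ × n_abs = 0.74 × 1.191×10⁻⁶ = 8.813×10⁻⁷ mol.
As a count: 8.813×10⁻⁷ × 6.022×10²³ = 5.31×10¹⁷.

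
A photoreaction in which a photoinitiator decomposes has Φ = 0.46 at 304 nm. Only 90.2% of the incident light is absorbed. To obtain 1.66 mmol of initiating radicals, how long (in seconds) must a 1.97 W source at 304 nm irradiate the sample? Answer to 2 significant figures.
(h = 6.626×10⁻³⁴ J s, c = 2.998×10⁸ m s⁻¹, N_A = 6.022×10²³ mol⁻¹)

t ≈ 800 s

Product: 1.66 mmol = 0.00166 mol.
Photons that must be absorbed: 0.00166 / 0.46 = 0.003609 mol.
Incident photons needed: 0.003609 / 0.902 = 0.004001 mol.
Photon energy: hc/λ = 6.534×10⁻¹⁹ J; per mole, 3.935×10⁵ J mol⁻¹.
Energy required: 0.004001 × 3.935×10⁵ = 1574 J.
Time: 1574 J / 1.97 W = 800 s.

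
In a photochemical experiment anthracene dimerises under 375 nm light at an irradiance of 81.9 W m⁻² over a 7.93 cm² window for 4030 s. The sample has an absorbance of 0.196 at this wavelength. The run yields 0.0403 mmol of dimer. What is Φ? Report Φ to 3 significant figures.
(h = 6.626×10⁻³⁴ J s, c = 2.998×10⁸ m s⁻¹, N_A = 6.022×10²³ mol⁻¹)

Product: 0.0403 mmol = 4.03×10⁻⁵ mol.
Photon energy at 375 nm: hc/λ = (6.626×10⁻³⁴)(2.998×10⁸)/(375×10⁻⁹) = 5.297×10⁻¹⁹ J.
Energy delivered: (81.9 W m⁻²)(7.93×10⁻⁴ m²)(4030 s) = 261.7 J.
Photons incident: 261.7 / 5.297×10⁻¹⁹ = 4.941×10²⁰, i.e. 4.941×10²⁰/6.022×10²³ = 8.205×10⁻⁴ mol.
Fraction absorbed: 1 − 10^(−0.196) = 0.3632.
Photons absorbed: 0.3632 × 8.205×10⁻⁴ = 2.980×10⁻⁴ mol.
Φ = 4.03×10⁻⁵ mol / 2.980×10⁻⁴ mol photons = 0.135.

Φ = 0.135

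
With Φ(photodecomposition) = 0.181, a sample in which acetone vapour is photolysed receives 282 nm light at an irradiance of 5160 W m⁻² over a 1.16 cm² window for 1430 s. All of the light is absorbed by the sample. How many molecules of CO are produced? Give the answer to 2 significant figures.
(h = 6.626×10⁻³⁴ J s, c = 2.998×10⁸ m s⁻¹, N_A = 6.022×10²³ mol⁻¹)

Photon energy at 282 nm: hc/λ = (6.626×10⁻³⁴)(2.998×10⁸)/(282×10⁻⁹) = 7.044×10⁻¹⁹ J.
Energy delivered: (5160 W m⁻²)(1.16×10⁻⁴ m²)(1430 s) = 855.9 J.
Photons incident: 855.9 / 7.044×10⁻¹⁹ = 1.215×10²¹, i.e. 1.215×10²¹/6.022×10²³ = 0.002018 mol.
Product: Φ × n_abs = 0.181 × 0.002018 = 3.653×10⁻⁴ mol.
As a count: 3.653×10⁻⁴ × 6.022×10²³ = 2.2×10²⁰.

2.2×10²⁰ molecules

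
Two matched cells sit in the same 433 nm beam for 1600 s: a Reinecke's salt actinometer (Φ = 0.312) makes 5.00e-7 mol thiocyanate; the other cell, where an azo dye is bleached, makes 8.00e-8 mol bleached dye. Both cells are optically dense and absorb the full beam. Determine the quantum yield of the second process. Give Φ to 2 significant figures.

Photons absorbed by the actinometer: 5.00e-7 / 0.312 = 1.603e-6 mol.
Φ(unknown) = 8.00e-8 / 1.603e-6 = 0.050.

Φ = 0.050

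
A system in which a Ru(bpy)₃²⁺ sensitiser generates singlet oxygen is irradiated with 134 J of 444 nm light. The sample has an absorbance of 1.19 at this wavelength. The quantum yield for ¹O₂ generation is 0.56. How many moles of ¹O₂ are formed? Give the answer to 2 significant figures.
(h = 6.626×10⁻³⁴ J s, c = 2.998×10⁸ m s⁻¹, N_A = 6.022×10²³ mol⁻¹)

Photon energy at 444 nm: hc/λ = (6.626×10⁻³⁴)(2.998×10⁸)/(444×10⁻⁹) = 4.474×10⁻¹⁹ J.
Photons incident: 134 / 4.474×10⁻¹⁹ = 2.995×10²⁰, i.e. 2.995×10²⁰/6.022×10²³ = 4.973×10⁻⁴ mol.
Fraction absorbed: 1 − 10^(−1.19) = 0.9354.
Photons absorbed: 0.9354 × 4.973×10⁻⁴ = 4.652×10⁻⁴ mol.
Product: Φ × n_abs = 0.56 × 4.652×10⁻⁴ = 2.605×10⁻⁴ mol.

2.6×10⁻⁴ mol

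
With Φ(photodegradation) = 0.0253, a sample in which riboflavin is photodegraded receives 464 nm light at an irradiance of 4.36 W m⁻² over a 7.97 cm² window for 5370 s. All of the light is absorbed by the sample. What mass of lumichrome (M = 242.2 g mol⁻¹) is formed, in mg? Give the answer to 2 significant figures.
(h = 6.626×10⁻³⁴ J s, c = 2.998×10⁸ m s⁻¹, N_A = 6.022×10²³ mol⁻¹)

Photon energy at 464 nm: hc/λ = (6.626×10⁻³⁴)(2.998×10⁸)/(464×10⁻⁹) = 4.281×10⁻¹⁹ J.
Energy delivered: (4.36 W m⁻²)(7.97×10⁻⁴ m²)(5370 s) = 18.66 J.
Photons incident: 18.66 / 4.281×10⁻¹⁹ = 4.359×10¹⁹, i.e. 4.359×10¹⁹/6.022×10²³ = 7.238×10⁻⁵ mol.
Product: Φ × n_abs = 0.0253 × 7.238×10⁻⁵ = 1.831×10⁻⁶ mol.
Mass: 1.831×10⁻⁶ × 242.2 = 4.435×10⁻⁴ g = 0.44 mg.

0.44 mg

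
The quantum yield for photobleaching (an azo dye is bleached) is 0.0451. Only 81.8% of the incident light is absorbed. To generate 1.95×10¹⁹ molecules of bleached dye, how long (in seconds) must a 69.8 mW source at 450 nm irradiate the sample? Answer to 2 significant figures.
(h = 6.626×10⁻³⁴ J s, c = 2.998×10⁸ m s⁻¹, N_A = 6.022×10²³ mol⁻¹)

t ≈ 3300 s

Product: 1.95×10¹⁹ / 6.022×10²³ = 3.238×10⁻⁵ mol.
Photons that must be absorbed: 3.238×10⁻⁵ / 0.0451 = 7.180×10⁻⁴ mol.
Incident photons needed: 7.180×10⁻⁴ / 0.818 = 8.778×10⁻⁴ mol.
Photon energy: hc/λ = 4.414×10⁻¹⁹ J; per mole, 2.658×10⁵ J mol⁻¹.
Energy required: 8.778×10⁻⁴ × 2.658×10⁵ = 233.3 J.
Time: 233.3 J / 0.0698 W = 3300 s.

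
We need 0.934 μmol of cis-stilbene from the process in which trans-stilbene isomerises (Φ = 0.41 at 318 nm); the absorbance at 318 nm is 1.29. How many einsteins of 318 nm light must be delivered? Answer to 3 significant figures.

Product: 0.934 μmol = 9.34×10⁻⁷ mol.
Photons that must be absorbed: 9.34×10⁻⁷ / 0.41 = 2.278×10⁻⁶ mol.
Fraction absorbed: 1 − 10^(−1.29) = 0.9487.
Incident photons needed: 2.278×10⁻⁶ / 0.9487 = 2.401×10⁻⁶ mol.

2.40×10⁻⁶ einstein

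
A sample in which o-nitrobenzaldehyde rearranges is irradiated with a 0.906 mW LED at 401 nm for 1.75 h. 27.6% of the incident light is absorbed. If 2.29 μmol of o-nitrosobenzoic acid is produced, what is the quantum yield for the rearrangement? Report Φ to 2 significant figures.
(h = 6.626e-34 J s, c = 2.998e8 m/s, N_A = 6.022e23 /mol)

Product: 2.29 μmol = 2.29e-6 mol.
Photon energy at 401 nm: hc/λ = (6.626e-34)(2.998e8)/(401e-9) = 4.954e-19 J.
Energy delivered: (0.906 mW)(6300 s) = 5.708 J.
Photons incident: 5.708 / 4.954e-19 = 1.152e19, i.e. 1.152e19/6.022e23 = 1.913e-5 mol.
Photons absorbed: 0.276 × 1.913e-5 = 5.280e-6 mol.
Φ = 2.29e-6 mol / 5.280e-6 mol photons = 0.43.

Φ = 0.43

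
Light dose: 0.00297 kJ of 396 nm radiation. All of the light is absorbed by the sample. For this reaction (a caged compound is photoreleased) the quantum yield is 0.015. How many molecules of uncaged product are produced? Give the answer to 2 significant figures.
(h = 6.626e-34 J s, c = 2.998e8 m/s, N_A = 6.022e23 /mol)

8.9e16 molecules

Photon energy at 396 nm: hc/λ = (6.626e-34)(2.998e8)/(396e-9) = 5.016e-19 J.
Incident energy: 0.00297 kJ = 2.97 J.
Photons incident: 2.97 / 5.016e-19 = 5.921e18, i.e. 5.921e18/6.022e23 = 9.832e-6 mol.
Product: Φ × n_abs = 0.015 × 9.832e-6 = 1.475e-7 mol.
As a count: 1.475e-7 × 6.022e23 = 8.9e16.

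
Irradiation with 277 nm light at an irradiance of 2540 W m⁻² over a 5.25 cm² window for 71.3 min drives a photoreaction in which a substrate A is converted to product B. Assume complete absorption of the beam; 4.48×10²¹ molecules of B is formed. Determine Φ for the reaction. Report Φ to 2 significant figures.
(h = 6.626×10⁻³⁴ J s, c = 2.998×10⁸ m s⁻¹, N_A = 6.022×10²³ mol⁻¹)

Product: 4.48×10²¹ / 6.022×10²³ = 0.007439 mol.
Photon energy at 277 nm: hc/λ = (6.626×10⁻³⁴)(2.998×10⁸)/(277×10⁻⁹) = 7.171×10⁻¹⁹ J.
Energy delivered: (2540 W m⁻²)(5.25×10⁻⁴ m²)(4278 s) = 5705 J.
Photons incident: 5705 / 7.171×10⁻¹⁹ = 7.956×10²¹, i.e. 7.956×10²¹/6.022×10²³ = 0.01321 mol.
Φ = 0.007439 mol / 0.01321 mol photons = 0.56.

Φ = 0.56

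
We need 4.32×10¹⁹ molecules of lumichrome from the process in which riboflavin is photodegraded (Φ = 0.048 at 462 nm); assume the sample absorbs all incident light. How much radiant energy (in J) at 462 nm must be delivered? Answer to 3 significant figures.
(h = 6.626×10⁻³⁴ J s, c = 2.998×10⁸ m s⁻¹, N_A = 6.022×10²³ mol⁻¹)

387 J

Product: 4.32×10¹⁹ / 6.022×10²³ = 7.174×10⁻⁵ mol.
Photons that must be absorbed: 7.174×10⁻⁵ / 0.048 = 0.001495 mol.
Photon energy: hc/λ = 4.300×10⁻¹⁹ J; per mole, 2.589×10⁵ J mol⁻¹.
Energy required: 0.001495 × 2.589×10⁵ = 387 J.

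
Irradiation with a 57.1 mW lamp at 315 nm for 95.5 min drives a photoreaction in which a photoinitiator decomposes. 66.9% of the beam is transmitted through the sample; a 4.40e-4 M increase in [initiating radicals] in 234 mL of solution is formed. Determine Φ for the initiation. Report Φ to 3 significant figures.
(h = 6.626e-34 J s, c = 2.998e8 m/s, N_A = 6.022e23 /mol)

Φ = 0.361

Product: (4.40e-4 M)(0.234 L) = 1.030e-4 mol.
Photon energy at 315 nm: hc/λ = (6.626e-34)(2.998e8)/(315e-9) = 6.306e-19 J.
Energy delivered: (57.1 mW)(5730 s) = 327.2 J.
Photons incident: 327.2 / 6.306e-19 = 5.189e20, i.e. 5.189e20/6.022e23 = 8.617e-4 mol.
Fraction absorbed: 1 − 66.9/100 = 0.3310.
Photons absorbed: 0.3310 × 8.617e-4 = 2.852e-4 mol.
Φ = 1.030e-4 mol / 2.852e-4 mol photons = 0.361.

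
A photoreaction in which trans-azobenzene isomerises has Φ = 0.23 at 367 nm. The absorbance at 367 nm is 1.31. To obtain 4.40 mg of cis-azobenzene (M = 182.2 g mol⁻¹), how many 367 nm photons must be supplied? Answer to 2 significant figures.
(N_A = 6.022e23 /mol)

6.6e19 photons

Product: 4.40 mg / 182.2 g mol⁻¹ = 2.415e-5 mol.
Photons that must be absorbed: 2.415e-5 / 0.23 = 1.050e-4 mol.
Fraction absorbed: 1 − 10^(−1.31) = 0.9510.
Incident photons needed: 1.050e-4 / 0.9510 = 1.104e-4 mol.
Photon count: 1.104e-4 × 6.022e23 = 6.6e19.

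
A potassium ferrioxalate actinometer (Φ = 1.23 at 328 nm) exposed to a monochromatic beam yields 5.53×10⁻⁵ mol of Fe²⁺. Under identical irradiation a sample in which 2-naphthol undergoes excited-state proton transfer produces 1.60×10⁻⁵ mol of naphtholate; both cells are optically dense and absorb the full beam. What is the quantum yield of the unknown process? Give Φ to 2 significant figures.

Φ = 0.36

Photons absorbed by the actinometer: 5.53×10⁻⁵ / 1.23 = 4.496×10⁻⁵ mol.
Φ(unknown) = 1.60×10⁻⁵ / 4.496×10⁻⁵ = 0.36.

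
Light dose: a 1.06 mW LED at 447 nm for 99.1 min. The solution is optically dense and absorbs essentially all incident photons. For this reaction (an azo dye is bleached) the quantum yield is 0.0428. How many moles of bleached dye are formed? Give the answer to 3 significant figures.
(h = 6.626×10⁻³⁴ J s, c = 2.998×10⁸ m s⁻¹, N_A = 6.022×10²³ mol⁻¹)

1.01×10⁻⁶ mol

Photon energy at 447 nm: hc/λ = (6.626×10⁻³⁴)(2.998×10⁸)/(447×10⁻⁹) = 4.444×10⁻¹⁹ J.
Energy delivered: (1.06 mW)(5946 s) = 6.303 J.
Photons incident: 6.303 / 4.444×10⁻¹⁹ = 1.418×10¹⁹, i.e. 1.418×10¹⁹/6.022×10²³ = 2.355×10⁻⁵ mol.
Product: Φ × n_abs = 0.0428 × 2.355×10⁻⁵ = 1.008×10⁻⁶ mol.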